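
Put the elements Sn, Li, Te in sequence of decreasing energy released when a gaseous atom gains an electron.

Te, Sn, Li

Li is in period 2, group 1; Sn is in period 5, group 14; Te is in period 5, group 16.
Adding an electron releases more energy for atoms nearer the top right (short of the noble gases).
These span different periods and groups, so the two trends combine.
Sn > Li: the two effects oppose for this pair; the across-period effect wins (107 vs 60 kJ/mol).
Te > Sn: both are in period 5; the period trend gives Te the larger value.
For reference (kJ/mol): Li 60, Sn 107, Te 190.
So from highest to lowest: Te > Sn > Li.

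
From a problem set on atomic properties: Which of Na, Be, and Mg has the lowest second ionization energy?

Mg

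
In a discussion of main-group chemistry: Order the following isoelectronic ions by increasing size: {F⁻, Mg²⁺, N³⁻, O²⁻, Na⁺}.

All of these have 10 electrons, so size is governed by nuclear charge alone: the more protons, the stronger the pull on the same electron cloud, and the smaller the ion.
Nuclear charges: Mg²⁺ (Z=12), Na⁺ (Z=11), F⁻ (Z=9), O²⁻ (Z=8), N³⁻ (Z=7).
Smallest to largest: Mg²⁺ < Na⁺ < F⁻ < O²⁻ < N³⁻.

Mg²⁺, Na⁺, F⁻, O²⁻, N³⁻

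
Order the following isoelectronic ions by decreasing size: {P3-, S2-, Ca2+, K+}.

P3-, S2-, K+, Ca2+

All of these have 18 electrons, so size is governed by nuclear charge alone: the more protons, the stronger the pull on the same electron cloud, and the smaller the ion.
Nuclear charges: Ca2+ (Z=20), K+ (Z=19), S2- (Z=16), P3- (Z=15).
Largest to smallest: P3- > S2- > K+ > Ca2+.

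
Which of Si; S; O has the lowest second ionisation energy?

The second ionization energy removes an electron from the +1 ion. For each element: Si⁺ still has 3 valence electrons; S⁺ still has 5 valence electrons; O⁺ still has 5 valence electrons.
All are still removing valence electrons, so compare the +1 ions as you would atoms: IE_2 generally rises across a period (higher Z_eff) and falls down a group (larger shell), subject to the usual subshell exceptions.
Valence configurations: Si⁺ [Ne]3s²3p¹, S⁺ [Ne]3s²3p³, O⁺ [He]2s²2p³.
Approximate IE_2 values (kJ/mol): Si 1577, S 2252, O 3388.
Overall IE_2 order: Si < S < O.

Si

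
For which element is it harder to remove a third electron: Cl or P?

Consider each +2 ion: Cl²⁺ still has 5 valence electrons; P²⁺ still has 3 valence electrons.
All are still removing valence electrons, so compare the +2 ions as you would atoms: IE_3 generally rises across a period (higher Z_eff) and falls down a group (larger shell), subject to the usual subshell exceptions.
Valence configurations: Cl²⁺ [Ne]3s²3p³, P²⁺ [Ne]3s²3p¹.
Tabulated IE_3 (kJ/mol): Cl 3822, P 2914.
Putting it together, IE_3: P < Cl.

Cl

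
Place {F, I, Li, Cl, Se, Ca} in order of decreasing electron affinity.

Cl, F, I, Se, Li, Ca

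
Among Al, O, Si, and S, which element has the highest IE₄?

Consider each +3 ion: Al³⁺ is the bare [Ne] core; O³⁺ still has 3 valence electrons; Si³⁺ still has 1 valence electron; S³⁺ still has 3 valence electrons.
Pulling an electron out of a noble-gas core costs far more than removing a remaining valence electron, so Al sits at the high end of IE_4.
Valence configurations: O³⁺ [He]2s²2p¹, Si³⁺ [Ne]3s¹, S³⁺ [Ne]3s²3p¹.
Approximate IE_4 values (kJ/mol): Al 11577, O 7469, Si 4356, S 4556.
Putting it together, IE_4: Si < S < O < Al.

Al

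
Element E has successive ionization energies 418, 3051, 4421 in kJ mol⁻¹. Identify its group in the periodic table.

Look for the largest jump between consecutive ionization energies: IE2/IE1 ≈ 7.3, far larger than any earlier ratio.
That jump marks the point where a core electron is being removed. So the atom has 1 valence electron.
A main-group element with 1 valence electron is in group 1.

Group 1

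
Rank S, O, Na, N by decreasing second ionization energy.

Consider each +1 ion: S⁺ still has 5 valence electrons; O⁺ still has 5 valence electrons; Na⁺ is the bare [Ne] core; N⁺ still has 4 valence electrons.
Core electrons are held far more tightly than valence electrons, so Na tops the IE_2 order.
Valence configurations: S⁺ [Ne]3s²3p³, O⁺ [He]2s²2p³, N⁺ [He]2s²2p².
Tabulated IE_2 (kJ/mol): S 2252, O 3388, Na 4562, N 2856.
Putting it together, IE_2: S < N < O < Na.

Na > O > N > S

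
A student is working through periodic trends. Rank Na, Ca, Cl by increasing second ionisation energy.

Ca < Cl < Na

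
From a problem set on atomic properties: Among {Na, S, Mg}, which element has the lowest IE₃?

S

Consider each +2 ion: Na²⁺ is already 1 electron into the core; S²⁺ still has 4 valence electrons; Mg²⁺ is the bare [Ne] core.
Breaking into a closed-shell core is much more expensive than removing a leftover valence electron — Na and Mg have the largest IE_3 here.
The numbers (kJ/mol): Na 6910, S 3357, Mg 7733.
So the third ionization energies run S < Na < Mg.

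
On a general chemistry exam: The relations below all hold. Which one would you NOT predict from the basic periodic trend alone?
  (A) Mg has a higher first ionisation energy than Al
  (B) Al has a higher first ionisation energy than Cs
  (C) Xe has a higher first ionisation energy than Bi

The general trend: first ionisation energy increases across a period and decreases down a group.
(A) Mg (period 3, group 2) vs Al (period 3, group 13): the stated order contradicts the simple trend.
(B) Al (period 3, group 13) vs Cs (period 6, group 1): the stated order agrees with the simple trend.
(C) Xe (period 5, group 18) vs Bi (period 6, group 15): the stated order agrees with the simple trend.
The exception is (A): Al's single 3p electron is easier to remove than one from Mg's filled 3s².

(A)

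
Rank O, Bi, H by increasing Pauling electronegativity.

H is in period 1, group 1; O is in period 2, group 16; Bi is in period 6, group 15.
EN rises left→right (higher Z_eff, smaller atoms) and falls top→bottom (larger, more shielded atoms).
Neither a single period nor a single group — weigh both effects.
H > Bi: period and group pull opposite ways; the down-group shift dominates (2.20 vs 2.02).
O > H: period and group pull opposite ways; the across-period shift dominates (3.44 vs 2.20).
For reference (Pauling): H 2.20, O 3.44, Bi 2.02.
So from lowest to highest: Bi < H < O.

Bi, H, O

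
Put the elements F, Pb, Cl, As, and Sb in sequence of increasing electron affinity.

Pb < As < Sb < F < Cl

Adding an electron releases more energy for atoms nearer the top right (short of the noble gases).
Neither a single period nor a single group — weigh both effects.
As > Pb: relative to Pb, both the across-period and down-group shifts push As's electron affinity up.
Sb > As: this pair runs against the simple trend — see the exception note.
F > Sb: both effects reinforce here, so F is clearly the higher of the two.
Cl > F: this pair runs against the simple trend — see the exception note.
Note the exception: Sb has a higher electron affinity than As, contrary to the simple trend — both are half-filled np³, but the pairing/repulsion penalty for the added electron shrinks as the p orbitals become larger and more diffuse down the group, and for Sb that outweighs the weaker nuclear attraction.
Note the exception: Cl has a higher electron affinity than F, contrary to the simple trend — F's small 2p subshell makes the incoming electron feel strong e⁻–e⁻ repulsion, so Cl actually releases more energy on gaining an electron.
Tabulated electron affinity (kJ/mol): F 328, Cl 349, As 78, Sb 103, Pb 35.
So from lowest to highest: Pb < As < Sb < F < Cl.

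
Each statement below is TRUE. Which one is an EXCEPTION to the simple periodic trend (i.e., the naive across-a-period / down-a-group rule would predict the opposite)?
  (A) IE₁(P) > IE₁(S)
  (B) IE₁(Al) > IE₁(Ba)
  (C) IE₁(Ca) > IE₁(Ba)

The general trend: first ionisation energy increases across a period and decreases down a group.
(A) P (period 3, group 15) vs S (period 3, group 16): the stated order contradicts the simple trend.
(B) Al (period 3, group 13) vs Ba (period 6, group 2): the stated order agrees with the simple trend.
(C) Ca (period 4, group 2) vs Ba (period 6, group 2): the stated order agrees with the simple trend.
The exception is (A): S (3p⁴) ionizes more easily than half-filled P (3p³) because the paired 3p electron in S is pushed out by e⁻–e⁻ repulsion.

(A)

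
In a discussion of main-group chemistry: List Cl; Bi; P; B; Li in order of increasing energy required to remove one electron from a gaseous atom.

Li < Bi < B < P < Cl

Li is in period 2, group 1; B is in period 2, group 13; P is in period 3, group 15; Cl is in period 3, group 17; Bi is in period 6, group 15.
Across a period the outer electron is held more tightly (higher IE₁); down a group it sits in a higher shell, more shielded, and comes off more easily.
Neither a single period nor a single group — weigh both effects.
Bi > Li: the two effects oppose for this pair; the across-period effect wins (703 vs 520 kJ/mol).
B > Bi: the two effects oppose for this pair; the down-group effect wins (801 vs 703 kJ/mol).
P > B: period and group pull opposite ways; the across-period shift dominates (1012 vs 801 kJ/mol).
Cl > P: both are in period 3; the period trend gives Cl the larger value.
Tabulated first ionization energy (kJ/mol): Li 520, B 801, P 1012, Cl 1251, Bi 703.
So from lowest to highest: Li < Bi < B < P < Cl.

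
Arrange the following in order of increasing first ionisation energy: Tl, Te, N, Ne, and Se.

Tl, Te, Se, N, Ne

Across a period the outer electron is held more tightly (higher IE₁); down a group it sits in a higher shell, more shielded, and comes off more easily.
Here both period and group differ, so the two effects have to be weighed against each other.
Te > Tl: relative to Tl, both the across-period and down-group shifts push Te's first ionization energy up.
Se > Te: Se sits above Te in group 16, so the down-group effect alone puts Se higher.
N > Se: period and group pull opposite ways; the down-group shift dominates (1402 vs 941 kJ/mol).
Ne > N: both are in period 2; the period trend gives Ne the larger value.
Approximate values (kJ/mol): N 1402, Ne 2081, Se 941, Te 869, Tl 589.
So from lowest to highest: Tl < Te < Se < N < Ne.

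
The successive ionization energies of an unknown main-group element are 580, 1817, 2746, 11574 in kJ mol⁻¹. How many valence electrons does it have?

3

Look for the largest jump between consecutive ionization energies: IE4/IE3 ≈ 4.2, far larger than any earlier ratio.
That jump marks the point where a core electron is being removed. So the atom has 3 valence electrons.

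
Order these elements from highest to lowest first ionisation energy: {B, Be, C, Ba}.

C, Be, B, Ba

First ionization energy rises across a period (greater Z_eff holds electrons more tightly) and falls down a group (valence electrons are farther from the nucleus).
These span different periods and groups, so the two trends combine.
B > Ba: both effects reinforce here, so B is clearly the higher of the two.
Be > B: this pair runs against the simple trend — see the exception note.
C > Be: C lies to the right of Be in period 2, so the across-period effect alone puts C higher.
Note the exception: Be has a higher first ionization energy than B, contrary to the simple trend — removing B's lone 2p electron is easier than breaking Be's filled 2s².
Tabulated first ionization energy (kJ/mol): Be 900, B 801, C 1086, Ba 503.
So from highest to lowest: C > Be > B > Ba.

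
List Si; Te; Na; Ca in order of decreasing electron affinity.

Na is in period 3, group 1; Si is in period 3, group 14; Ca is in period 4, group 2; Te is in period 5, group 16.
Electron affinity generally becomes more exothermic across a period toward the halogens and less exothermic down a group.
These span different periods and groups, so the two trends combine.
Na > Ca: period and group pull opposite ways; the down-group shift dominates (53 vs 2 kJ/mol).
Si > Na: both are in period 3; the period trend gives Si the larger value.
Te > Si: the two effects oppose for this pair; the across-period effect wins (190 vs 134 kJ/mol).
For reference (kJ/mol): Na 53, Si 134, Ca 2, Te 190.
So from highest to lowest: Te > Si > Na > Ca.

Te, Si, Na, Ca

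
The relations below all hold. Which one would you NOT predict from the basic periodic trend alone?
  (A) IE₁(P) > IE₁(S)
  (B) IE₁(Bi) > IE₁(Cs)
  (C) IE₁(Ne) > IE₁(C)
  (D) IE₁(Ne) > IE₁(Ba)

The general trend: first ionization energy increases across a period and decreases down a group.
(A) P (period 3, group 15) vs S (period 3, group 16): the stated order contradicts the simple trend.
(B) Bi (period 6, group 15) vs Cs (period 6, group 1): the stated order agrees with the simple trend.
(C) Ne (period 2, group 18) vs C (period 2, group 14): the stated order agrees with the simple trend.
(D) Ne (period 2, group 18) vs Ba (period 6, group 2): the stated order agrees with the simple trend.
The exception is (A): S (3p⁴) ionizes more easily than half-filled P (3p³) because the paired 3p electron in S is pushed out by e⁻–e⁻ repulsion.

(A)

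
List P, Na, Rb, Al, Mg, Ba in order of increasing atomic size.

P < Al < Mg < Na < Ba < Rb

Across a period the added protons contract the valence shell; down a group each new principal shell makes the atom larger.
Neither a single period nor a single group — weigh both effects.
Al > P: both are in period 3; the period trend gives Al the larger value.
Mg > Al: both are in period 3; the period trend gives Mg the larger value.
Na > Mg: Na lies to the left of Mg in period 3, so the across-period effect alone puts Na larger.
Ba > Na: period and group pull opposite ways; the down-group shift dominates (196 vs 155 pm).
Rb > Ba: the two effects oppose for this pair; the across-period effect wins (210 vs 196 pm).
Approximate values (pm): Na 155, Mg 139, Al 126, P 111, Rb 210, Ba 196.
So from smallest to largest: P < Al < Mg < Na < Ba < Rb.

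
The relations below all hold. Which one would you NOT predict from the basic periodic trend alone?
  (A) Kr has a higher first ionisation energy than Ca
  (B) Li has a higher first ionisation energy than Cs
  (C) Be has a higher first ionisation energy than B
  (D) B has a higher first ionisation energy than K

(C)

The general trend: first ionisation energy increases across a period and decreases down a group.
(A) Kr (period 4, group 18) vs Ca (period 4, group 2): the stated order agrees with the simple trend.
(B) Li (period 2, group 1) vs Cs (period 6, group 1): the stated order agrees with the simple trend.
(C) Be (period 2, group 2) vs B (period 2, group 13): the stated order contradicts the simple trend.
(D) B (period 2, group 13) vs K (period 4, group 1): the stated order agrees with the simple trend.
The exception is (C): removing B's lone 2p electron is easier than breaking Be's filled 2s².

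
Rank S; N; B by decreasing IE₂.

The second ionization energy removes an electron from the +1 ion. For each element: S⁺ still has 5 valence electrons; N⁺ still has 4 valence electrons; B⁺ still has 2 valence electrons.
All are still removing valence electrons, so compare the +1 ions as you would atoms: IE_2 generally rises across a period (higher Z_eff) and falls down a group (larger shell), subject to the usual subshell exceptions.
Valence configurations: S⁺ [Ne]3s²3p³, N⁺ [He]2s²2p², B⁺ [He]2s².
Tabulated IE_2 (kJ/mol): S 2252, N 2856, B 2427.
Overall IE_2 order: S < B < N.

N > B > S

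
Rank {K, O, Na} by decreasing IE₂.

Na > O > K

Consider each +1 ion: K⁺ is the bare [Ar] core; O⁺ still has 5 valence electrons; Na⁺ is the bare [Ne] core.
Usually core removal costs more than valence removal, but here the competition is close: a tightly held n=2 valence electron can cost more to remove than an n=3 core electron, so the actual values have to decide it.
Tabulated IE_2 (kJ/mol): K 3052, O 3388, Na 4562.
Putting it together, IE_2: K < O < Na.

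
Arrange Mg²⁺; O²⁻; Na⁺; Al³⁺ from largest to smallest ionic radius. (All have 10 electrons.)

O²⁻, Na⁺, Mg²⁺, Al³⁺

All of these have 10 electrons, so size is governed by nuclear charge alone: the more protons, the stronger the pull on the same electron cloud, and the smaller the ion.
Nuclear charges: Al³⁺ (Z=13), Mg²⁺ (Z=12), Na⁺ (Z=11), O²⁻ (Z=8).
Largest to smallest: O²⁻ > Na⁺ > Mg²⁺ > Al³⁺.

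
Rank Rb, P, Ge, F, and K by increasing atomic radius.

Across a period the added protons contract the valence shell; down a group each new principal shell makes the atom larger.
Here both period and group differ, so the two effects have to be weighed against each other.
P > F: relative to F, both the across-period and down-group shifts push P's atomic radius up.
Ge > P: relative to P, both the across-period and down-group shifts push Ge's atomic radius up.
K > Ge: K lies to the left of Ge in period 4, so the across-period effect alone puts K larger.
Rb > K: they share group 1; the group trend gives Rb the larger value.
Tabulated atomic radius (pm): F 64, P 111, K 196, Ge 121, Rb 210.
So from smallest to largest: F < P < Ge < K < Rb.

F < P < Ge < K < Rb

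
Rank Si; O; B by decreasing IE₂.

O > B > Si

The second ionization energy removes an electron from the +1 ion. For each element: Si⁺ still has 3 valence electrons; O⁺ still has 5 valence electrons; B⁺ still has 2 valence electrons.
All are still removing valence electrons, so compare the +1 ions as you would atoms: IE_2 generally rises across a period (higher Z_eff) and falls down a group (larger shell), subject to the usual subshell exceptions.
Valence configurations: Si⁺ [Ne]3s²3p¹, O⁺ [He]2s²2p³, B⁺ [He]2s².
Approximate IE_2 values (kJ/mol): Si 1577, O 3388, B 2427.
Putting it together, IE_2: Si < B < O.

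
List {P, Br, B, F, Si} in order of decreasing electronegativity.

F > Br > P > B > Si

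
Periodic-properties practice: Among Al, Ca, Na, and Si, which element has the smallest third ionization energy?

Consider each +2 ion: Al²⁺ still has 1 valence electron; Ca²⁺ is the bare [Ar] core; Na²⁺ is already 1 electron into the core; Si²⁺ still has 2 valence electrons.
Core electrons are held far more tightly than valence electrons, so Ca and Na top the IE_3 order.
Valence configurations: Al²⁺ [Ne]3s¹, Si²⁺ [Ne]3s².
The numbers (kJ/mol): Al 2745, Ca 4912, Na 6910, Si 3232.
Putting it together, IE_3: Al < Si < Ca < Na.

Al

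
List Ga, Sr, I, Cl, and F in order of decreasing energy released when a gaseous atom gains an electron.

Cl > F > I > Ga > Sr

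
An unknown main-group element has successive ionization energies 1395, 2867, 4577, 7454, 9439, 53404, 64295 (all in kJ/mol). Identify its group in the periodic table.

Group 15

Look for the largest jump between consecutive ionization energies: IE6/IE5 ≈ 5.7, far larger than any earlier ratio.
That jump marks the point where a core electron is being removed. So the atom has 5 valence electrons.
A main-group element with 5 valence electrons is in group 15.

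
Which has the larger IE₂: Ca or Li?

Li

The second ionization energy removes an electron from the +1 ion. For each element: Ca⁺ still has 1 valence electron; Li⁺ is the bare [He] core.
Core electrons are held far more tightly than valence electrons, so Li tops the IE_2 order.
Tabulated IE_2 (kJ/mol): Ca 1145, Li 7298.
Hence IE_2: Ca < Li.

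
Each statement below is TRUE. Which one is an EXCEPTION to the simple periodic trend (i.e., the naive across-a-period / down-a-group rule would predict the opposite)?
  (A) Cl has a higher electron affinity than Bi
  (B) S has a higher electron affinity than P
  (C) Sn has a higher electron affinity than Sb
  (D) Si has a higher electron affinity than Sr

The general trend: electron affinity increases across a period and decreases down a group.
(A) Cl (period 3, group 17) vs Bi (period 6, group 15): the stated order agrees with the simple trend.
(B) S (period 3, group 16) vs P (period 3, group 15): the stated order agrees with the simple trend.
(C) Sn (period 5, group 14) vs Sb (period 5, group 15): the stated order contradicts the simple trend.
(D) Si (period 3, group 14) vs Sr (period 5, group 2): the stated order agrees with the simple trend.
The exception is (C): adding an electron to Sb's half-filled 5p³ is unfavourable, so Sn has the more exothermic EA.

(C)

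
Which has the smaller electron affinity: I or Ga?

Electron affinity generally becomes more exothermic across a period toward the halogens and less exothermic down a group.
Here both period and group differ, so the two effects have to be weighed against each other.
I > Ga: the two effects oppose for this pair; the across-period effect wins (295 vs 29 kJ/mol).
For reference (kJ/mol): Ga 29, I 295.
So Ga has the smaller electron affinity (Ga < I).

Ga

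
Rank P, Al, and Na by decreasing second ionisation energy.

Na, P, Al

The second ionization energy removes an electron from the +1 ion. For each element: P⁺ still has 4 valence electrons; Al⁺ still has 2 valence electrons; Na⁺ is the bare [Ne] core.
Breaking into a closed-shell core is much more expensive than removing a leftover valence electron — Na has the largest IE_2 here.
Valence configurations: P⁺ [Ne]3s²3p², Al⁺ [Ne]3s².
Tabulated IE_2 (kJ/mol): P 1907, Al 1817, Na 4562.
Putting it together, IE_2: Al < P < Na.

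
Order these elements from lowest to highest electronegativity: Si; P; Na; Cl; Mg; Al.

Atoms toward the upper right of the periodic table pull bonding electrons most strongly.
All lie in period 3, so electronegativity increases left to right.
So from lowest to highest: Na < Mg < Al < Si < P < Cl.

Na < Mg < Al < Si < P < Cl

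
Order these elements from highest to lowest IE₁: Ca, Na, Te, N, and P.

N is in period 2, group 15; Na is in period 3, group 1; P is in period 3, group 15; Ca is in period 4, group 2; Te is in period 5, group 16.
Across a period the outer electron is held more tightly (higher IE₁); down a group it sits in a higher shell, more shielded, and comes off more easily.
These span different periods and groups, so the two trends combine.
Ca > Na: period and group pull opposite ways; the across-period shift dominates (590 vs 496 kJ/mol).
Te > Ca: the two effects oppose for this pair; the across-period effect wins (869 vs 590 kJ/mol).
P > Te: period and group pull opposite ways; the down-group shift dominates (1012 vs 869 kJ/mol).
N > P: N sits above P in group 15, so the down-group effect alone puts N higher.
For reference (kJ/mol): N 1402, Na 496, P 1012, Ca 590, Te 869.
So from highest to lowest: N > P > Te > Ca > Na.

N > P > Te > Ca > Na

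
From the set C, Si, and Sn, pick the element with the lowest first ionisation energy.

Sn

C is in period 2, group 14; Si is in period 3, group 14; Sn is in period 5, group 14.
Across a period the outer electron is held more tightly (higher IE₁); down a group it sits in a higher shell, more shielded, and comes off more easily.
All are in group 14, so first ionization energy increases up the group.
The lowest first ionisation energy among these belongs to Sn.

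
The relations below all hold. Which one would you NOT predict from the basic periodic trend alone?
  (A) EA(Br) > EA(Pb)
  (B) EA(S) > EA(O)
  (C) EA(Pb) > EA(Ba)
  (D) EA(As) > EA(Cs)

(B)

The general trend: electron affinity increases across a period and decreases down a group.
(A) Br (period 4, group 17) vs Pb (period 6, group 14): the stated order agrees with the simple trend.
(B) S (period 3, group 16) vs O (period 2, group 16): the stated order contradicts the simple trend.
(C) Pb (period 6, group 14) vs Ba (period 6, group 2): the stated order agrees with the simple trend.
(D) As (period 4, group 15) vs Cs (period 6, group 1): the stated order agrees with the simple trend.
The exception is (B): the compact 2p subshell of O repels the added electron more than S's larger 3p does.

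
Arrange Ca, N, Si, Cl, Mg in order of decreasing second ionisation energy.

Consider each +1 ion: Ca⁺ still has 1 valence electron; N⁺ still has 4 valence electrons; Si⁺ still has 3 valence electrons; Cl⁺ still has 6 valence electrons; Mg⁺ still has 1 valence electron.
All are still removing valence electrons, so compare the +1 ions as you would atoms: IE_2 generally rises across a period (higher Z_eff) and falls down a group (larger shell), subject to the usual subshell exceptions.
Valence configurations: Ca⁺ [Ar]4s¹, N⁺ [He]2s²2p², Si⁺ [Ne]3s²3p¹, Cl⁺ [Ne]3s²3p⁴, Mg⁺ [Ne]3s¹.
Tabulated IE_2 (kJ/mol): Ca 1145, N 2856, Si 1577, Cl 2298, Mg 1451.
Putting it together, IE_2: Ca < Mg < Si < Cl < N.

N > Cl > Si > Mg > Ca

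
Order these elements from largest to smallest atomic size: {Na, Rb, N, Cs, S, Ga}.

N is in period 2, group 15; Na is in period 3, group 1; S is in period 3, group 16; Ga is in period 4, group 13; Rb is in period 5, group 1; Cs is in period 6, group 1.
Radius decreases left→right (rising Z_eff, same n) and increases top→bottom (higher n).
These span different periods and groups, so the two trends combine.
S > N: period and group pull opposite ways; the down-group shift dominates (103 vs 71 pm).
Ga > S: both effects reinforce here, so Ga is clearly the larger of the two.
Na > Ga: period and group pull opposite ways; the across-period shift dominates (155 vs 124 pm).
Rb > Na: Rb sits below Na in group 1, so the down-group effect alone puts Rb larger.
Cs > Rb: they share group 1; the group trend gives Cs the larger value.
Tabulated atomic radius (pm): N 71, Na 155, S 103, Ga 124, Rb 210, Cs 232.
So from largest to smallest: Cs > Rb > Na > Ga > S > N.

Cs > Rb > Na > Ga > S > N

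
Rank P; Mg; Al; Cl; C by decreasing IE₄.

Al, Mg, C, Cl, P

IE_4 is the cost of taking one more electron from the +3 cation: P³⁺ still has 2 valence electrons; Mg³⁺ is already 1 electron into the core; Al³⁺ is the bare [Ne] core; Cl³⁺ still has 4 valence electrons; C³⁺ still has 1 valence electron.
Core electrons are held far more tightly than valence electrons, so Mg and Al top the IE_4 order.
Valence configurations: P³⁺ [Ne]3s², Cl³⁺ [Ne]3s²3p², C³⁺ [He]2s¹.
Approximate IE_4 values (kJ/mol): P 4964, Mg 10543, Al 11577, Cl 5159, C 6223.
Hence IE_4: P < Cl < C < Mg < Al.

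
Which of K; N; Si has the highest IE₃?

After 2 electrons have been removed, what remains? K²⁺ is already 1 electron into the core; N²⁺ still has 3 valence electrons; Si²⁺ still has 2 valence electrons.
Usually core removal costs more than valence removal, but here the competition is close: a tightly held n=2 valence electron can cost more to remove than an n=3 core electron, so the actual values have to decide it.
Valence configurations: N²⁺ [He]2s²2p¹, Si²⁺ [Ne]3s².
The numbers (kJ/mol): K 4420, N 4578, Si 3232.
Hence IE_3: Si < K < N.

N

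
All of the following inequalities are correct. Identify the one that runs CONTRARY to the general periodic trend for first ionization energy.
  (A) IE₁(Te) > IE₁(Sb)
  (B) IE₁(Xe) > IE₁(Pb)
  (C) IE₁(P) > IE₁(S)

(C)

The general trend: first ionization energy increases across a period and decreases down a group.
(A) Te (period 5, group 16) vs Sb (period 5, group 15): the stated order agrees with the simple trend.
(B) Xe (period 5, group 18) vs Pb (period 6, group 14): the stated order agrees with the simple trend.
(C) P (period 3, group 15) vs S (period 3, group 16): the stated order contradicts the simple trend.
The exception is (C): S (3p⁴) ionizes more easily than half-filled P (3p³) because the paired 3p electron in S is pushed out by e⁻–e⁻ repulsion.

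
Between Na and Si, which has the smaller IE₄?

Si

The fourth ionization energy removes an electron from the +3 ion. For each element: Na³⁺ is already 2 electrons into the core; Si³⁺ still has 1 valence electron.
Breaking into a closed-shell core is much more expensive than removing a leftover valence electron — Na has the largest IE_4 here.
The numbers (kJ/mol): Na 9543, Si 4356.
Putting it together, IE_4: Si < Na.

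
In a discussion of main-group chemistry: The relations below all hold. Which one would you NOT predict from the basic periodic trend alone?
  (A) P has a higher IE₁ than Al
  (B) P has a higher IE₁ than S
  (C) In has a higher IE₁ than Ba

(B)

The general trend: IE₁ increases across a period and decreases down a group.
(A) P (period 3, group 15) vs Al (period 3, group 13): the stated order agrees with the simple trend.
(B) P (period 3, group 15) vs S (period 3, group 16): the stated order contradicts the simple trend.
(C) In (period 5, group 13) vs Ba (period 6, group 2): the stated order agrees with the simple trend.
The exception is (B): S (3p⁴) ionizes more easily than half-filled P (3p³) because the paired 3p electron in S is pushed out by e⁻–e⁻ repulsion.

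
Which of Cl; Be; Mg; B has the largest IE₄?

B

IE_4 is the cost of taking one more electron from the +3 cation: Cl³⁺ still has 4 valence electrons; Be³⁺ is already 1 electron into the core; Mg³⁺ is already 1 electron into the core; B³⁺ is the bare [He] core.
Pulling an electron out of a noble-gas core costs far more than removing a remaining valence electron, so Mg, Be and B sit at the high end of IE_4.
The numbers (kJ/mol): Cl 5159, Be 21007, Mg 10543, B 25026.
Overall IE_4 order: Cl < Mg < Be < B.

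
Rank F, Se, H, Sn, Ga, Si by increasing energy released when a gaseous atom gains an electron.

EA tends to increase across a period and decrease down a group, though the pattern is less regular than for IE or radius.
Here both period and group differ, so the two effects have to be weighed against each other.
H > Ga: the two effects oppose for this pair; the down-group effect wins (73 vs 29 kJ/mol).
Sn > H: the two effects oppose for this pair; the across-period effect wins (107 vs 73 kJ/mol).
Si > Sn: they share group 14; the group trend gives Si the larger value.
Se > Si: the two effects oppose for this pair; the across-period effect wins (195 vs 134 kJ/mol).
F > Se: relative to Se, both the across-period and down-group shifts push F's electron affinity up.
Approximate values (kJ/mol): H 73, F 328, Si 134, Ga 29, Se 195, Sn 107.
So from lowest to highest: Ga < H < Sn < Si < Se < F.

Ga, H, Sn, Si, Se, F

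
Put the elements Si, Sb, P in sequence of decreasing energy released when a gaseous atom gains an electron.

Si > Sb > P

Si is in period 3, group 14; P is in period 3, group 15; Sb is in period 5, group 15.
Electron affinity generally becomes more exothermic across a period toward the halogens and less exothermic down a group.
These span different periods and groups, so the two trends combine.
Sb > P: this pair runs against the simple trend — see the exception note.
Si > Sb: period and group pull opposite ways; the down-group shift dominates (134 vs 103 kJ/mol).
Note the exception: Sb has a higher electron affinity than P, contrary to the simple trend — both are half-filled np³, but the pairing/repulsion penalty for the added electron shrinks as the p orbitals become larger and more diffuse down the group, and for Sb that outweighs the weaker nuclear attraction.
Note the exception: Si has a higher electron affinity than P, contrary to the simple trend — adding an electron to P's half-filled 3p³ is unfavourable, so Si (3p²) has the more exothermic EA.
Approximate values (kJ/mol): Si 134, P 72, Sb 103.
So from highest to lowest: Si > Sb > P.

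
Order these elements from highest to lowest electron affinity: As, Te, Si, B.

Te > Si > As > B

B is in period 2, group 13; Si is in period 3, group 14; As is in period 4, group 15; Te is in period 5, group 16.
Atoms with high Z_eff and room in the valence shell (especially the halogens) have the most exothermic electron affinities.
These sit on a diagonal, where the across-period and down-group effects partly cancel.
As > B: period and group pull opposite ways; the across-period shift dominates (78 vs 27 kJ/mol).
Si > As: period and group pull opposite ways; the down-group shift dominates (134 vs 78 kJ/mol).
Te > Si: the two effects oppose for this pair; the across-period effect wins (190 vs 134 kJ/mol).
For reference (kJ/mol): B 27, Si 134, As 78, Te 190.
So from highest to lowest: Te > Si > As > B.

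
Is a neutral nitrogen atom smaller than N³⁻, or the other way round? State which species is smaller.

N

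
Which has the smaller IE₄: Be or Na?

Na

After 3 electrons have been removed, what remains? Be³⁺ is already 1 electron into the core; Na³⁺ is already 2 electrons into the core.
All of these are removing an electron from a noble-gas core or deeper; the smaller core (lower principal quantum number) is held far more tightly, and within a period the higher nuclear charge binds the same core more tightly.
The numbers (kJ/mol): Be 21007, Na 9543.
Putting it together, IE_4: Na < Be.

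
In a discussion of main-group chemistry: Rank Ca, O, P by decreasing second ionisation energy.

Consider each +1 ion: Ca⁺ still has 1 valence electron; O⁺ still has 5 valence electrons; P⁺ still has 4 valence electrons.
All are still removing valence electrons, so compare the +1 ions as you would atoms: IE_2 generally rises across a period (higher Z_eff) and falls down a group (larger shell), subject to the usual subshell exceptions.
Valence configurations: Ca⁺ [Ar]4s¹, O⁺ [He]2s²2p³, P⁺ [Ne]3s²3p².
The numbers (kJ/mol): Ca 1145, O 3388, P 1907.
Putting it together, IE_2: Ca < P < O.

O, P, Ca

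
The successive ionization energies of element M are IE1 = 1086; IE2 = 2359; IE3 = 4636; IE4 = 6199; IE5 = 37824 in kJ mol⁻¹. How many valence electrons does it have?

4

Look for the largest jump between consecutive ionization energies: IE5/IE4 ≈ 6.1, far larger than any earlier ratio.
That jump marks the point where a core electron is being removed. So the atom has 4 valence electrons.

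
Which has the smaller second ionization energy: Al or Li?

The second ionization energy removes an electron from the +1 ion. For each element: Al⁺ still has 2 valence electrons; Li⁺ is the bare [He] core.
Core electrons are held far more tightly than valence electrons, so Li tops the IE_2 order.
Tabulated IE_2 (kJ/mol): Al 1817, Li 7298.
So the second ionization energies run Al < Li.

Al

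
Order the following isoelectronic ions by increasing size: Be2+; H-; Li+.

Be2+, Li+, H-

All of these have 2 electrons, so size is governed by nuclear charge alone: the more protons, the stronger the pull on the same electron cloud, and the smaller the ion.
Nuclear charges: Be2+ (Z=4), Li+ (Z=3), H- (Z=1).
Smallest to largest: Be2+ < Li+ < H-.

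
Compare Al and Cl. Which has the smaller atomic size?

Cl

Across a period the added protons contract the valence shell; down a group each new principal shell makes the atom larger.
All lie in period 3, so atomic radius increases right to left.
So Cl has the smaller atomic size (Cl < Al).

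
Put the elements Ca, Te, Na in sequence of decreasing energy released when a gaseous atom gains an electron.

Te > Na > Ca

Na is in period 3, group 1; Ca is in period 4, group 2; Te is in period 5, group 16.
Adding an electron releases more energy for atoms nearer the top right (short of the noble gases).
Here both period and group differ, so the two effects have to be weighed against each other.
Na > Ca: period and group pull opposite ways; the down-group shift dominates (53 vs 2 kJ/mol).
Te > Na: the two effects oppose for this pair; the across-period effect wins (190 vs 53 kJ/mol).
Tabulated electron affinity (kJ/mol): Na 53, Ca 2, Te 190.
So from highest to lowest: Te > Na > Ca.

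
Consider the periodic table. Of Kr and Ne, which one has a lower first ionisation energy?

Kr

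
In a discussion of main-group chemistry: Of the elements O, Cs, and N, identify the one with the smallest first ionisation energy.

Across a period the outer electron is held more tightly (higher IE₁); down a group it sits in a higher shell, more shielded, and comes off more easily.
These span different periods and groups, so the two trends combine.
O > Cs: relative to Cs, both the across-period and down-group shifts push O's first ionization energy up.
N > O: this pair runs against the simple trend — see the exception note.
Note the exception: N has a higher first ionization energy than O, contrary to the simple trend — pairing an electron in O's 2p⁴ costs repulsion energy, so O ionizes more easily than half-filled N (2p³).
For reference (kJ/mol): N 1402, O 1314, Cs 376.
The smallest first ionisation energy among these belongs to Cs.

Cs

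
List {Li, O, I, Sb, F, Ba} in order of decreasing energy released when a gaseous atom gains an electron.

EA tends to increase across a period and decrease down a group, though the pattern is less regular than for IE or radius.
Here both period and group differ, so the two effects have to be weighed against each other.
Li > Ba: the two effects oppose for this pair; the down-group effect wins (60 vs 14 kJ/mol).
Sb > Li: the two effects oppose for this pair; the across-period effect wins (103 vs 60 kJ/mol).
O > Sb: relative to Sb, both the across-period and down-group shifts push O's electron affinity up.
I > O: the two effects oppose for this pair; the across-period effect wins (295 vs 141 kJ/mol).
F > I: F sits above I in group 17, so the down-group effect alone puts F higher.
For reference (kJ/mol): Li 60, O 141, F 328, Sb 103, I 295, Ba 14.
So from highest to lowest: F > I > O > Sb > Li > Ba.

F, I, O, Sb, Li, Ba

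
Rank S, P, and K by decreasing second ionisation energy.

K, S, P

IE_2 is the cost of taking one more electron from the +1 cation: S⁺ still has 5 valence electrons; P⁺ still has 4 valence electrons; K⁺ is the bare [Ar] core.
Pulling an electron out of a noble-gas core costs far more than removing a remaining valence electron, so K sits at the high end of IE_2.
Valence configurations: S⁺ [Ne]3s²3p³, P⁺ [Ne]3s²3p².
Tabulated IE_2 (kJ/mol): S 2252, P 1907, K 3052.
Overall IE_2 order: P < S < K.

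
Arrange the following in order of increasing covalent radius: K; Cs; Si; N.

Across a period the added protons contract the valence shell; down a group each new principal shell makes the atom larger.
These span different periods and groups, so the two trends combine.
Si > N: both effects reinforce here, so Si is clearly the larger of the two.
K > Si: relative to Si, both the across-period and down-group shifts push K's atomic radius up.
Cs > K: they share group 1; the group trend gives Cs the larger value.
Tabulated atomic radius (pm): N 71, Si 116, K 196, Cs 232.
So from smallest to largest: N < Si < K < Cs.

N, Si, K, Cs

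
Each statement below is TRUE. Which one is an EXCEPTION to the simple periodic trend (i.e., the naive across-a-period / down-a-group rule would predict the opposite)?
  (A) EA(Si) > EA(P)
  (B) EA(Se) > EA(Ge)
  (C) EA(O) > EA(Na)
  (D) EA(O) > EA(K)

The general trend: electron affinity increases across a period and decreases down a group.
(A) Si (period 3, group 14) vs P (period 3, group 15): the stated order contradicts the simple trend.
(B) Se (period 4, group 16) vs Ge (period 4, group 14): the stated order agrees with the simple trend.
(C) O (period 2, group 16) vs Na (period 3, group 1): the stated order agrees with the simple trend.
(D) O (period 2, group 16) vs K (period 4, group 1): the stated order agrees with the simple trend.
The exception is (A): adding an electron to P's half-filled 3p³ is unfavourable, so Si (3p²) has the more exothermic EA.

(A)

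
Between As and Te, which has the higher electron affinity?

Adding an electron releases more energy for atoms nearer the top right (short of the noble gases).
These sit on a diagonal, where the across-period and down-group effects partly cancel.
Te > As: period and group pull opposite ways; the across-period shift dominates (190 vs 78 kJ/mol).
For reference (kJ/mol): As 78, Te 190.
So Te has the higher electron affinity (Te > As).

Te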